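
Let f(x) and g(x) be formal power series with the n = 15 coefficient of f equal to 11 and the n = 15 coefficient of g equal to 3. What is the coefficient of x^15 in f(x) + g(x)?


Addition of formal power series is termwise.
The coefficient of x^15 in f + g = 11 + 3
= 14

14


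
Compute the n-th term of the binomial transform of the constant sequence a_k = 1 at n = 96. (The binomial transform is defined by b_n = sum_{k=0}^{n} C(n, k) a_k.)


With a_k = 1 for all k, b_n = sum_{k=0}^{n} C(n, k) = 2^n by the binomial theorem.
For n = 96: 2^96 = 79228162514264337593543950336.

79228162514264337593543950336


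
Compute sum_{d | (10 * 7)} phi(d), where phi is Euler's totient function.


First, 10 * 7 = 70. One classical identity is sum_{d | n} phi(d) = n (each k in [1, n] has a unique gcd with n, and among the k's with gcd(k, n) = n/d there are phi(d) of them). So the sum equals 70. We also verify directly:
Divisors of 70: 1, 2, 5, 7, 10, 14, 35, 70.
phi values: 1, 1, 4, 6, 4, 6, 24, 24.
Sum = 70.

70


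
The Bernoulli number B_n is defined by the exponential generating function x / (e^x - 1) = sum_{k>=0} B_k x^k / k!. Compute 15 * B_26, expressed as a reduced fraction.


Bernoulli numbers can also be computed recursively via B_0 = 1 and sum_{j=0}^{m} C(m+1, j) B_j = 0 for m >= 1. Odd-index Bernoulli numbers vanish for k >= 3.
Computing B_26 = 8553103/6, so 15 * B_26 = 15 * 8553103/6 = 42765515/2.

42765515/2


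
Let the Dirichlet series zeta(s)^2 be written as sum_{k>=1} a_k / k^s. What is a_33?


The Dirichlet convolution of the constant function 1 with itself gives (1 * 1)(k) = sum_{d | k} 1 = d(k), the number of positive divisors of k.
Since zeta(s) = sum_{k>=1} 1/k^s, we have zeta(s)^2 = sum_{k>=1} d(k)/k^s, so a_k = d(k).
For k = 33: the divisors are 1, 3, 11, 33.
Count = 4.

4


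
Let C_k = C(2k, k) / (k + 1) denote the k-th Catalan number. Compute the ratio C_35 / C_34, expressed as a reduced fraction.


Using C_k = (2k)! / (k! (k+1)!), the ratio C_{k+1}/C_k simplifies to
C_{k+1}/C_k = [(2k+2)! / ((k+1)! (k+2)!)] * [k! (k+1)! / (2k)!]
 = (2k+2)(2k+1) / ((k+1)(k+2)) = 2(2k+1) / (k+2).
For k = 34: 2(2*34 + 1) / (34 + 2) = 138/36 = 23/6.

23/6


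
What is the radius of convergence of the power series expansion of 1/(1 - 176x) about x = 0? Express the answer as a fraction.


Expanding 1/(1 - 176x) = sum_{k>=0} 176^k x^k, the series converges when |176x| < 1, i.e., |x| < 1/176.
So the radius of convergence is 1/176 = 1/176.

1/176


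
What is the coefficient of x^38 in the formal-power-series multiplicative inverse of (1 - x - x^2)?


Let the inverse be f(x) = sum_{k>=0} a_k x^k. From f(x) * (1 - x - x^2) = 1 and matching coefficients:
 x^0: a_0 = 1.
 x^1: a_1 - a_0 = 0, so a_1 = 1.
 x^k (k >= 2): a_k - a_{k-1} - a_{k-2} = 0, i.e. a_k = a_{k-1} + a_{k-2}.
This is the Fibonacci-type recurrence shifted so that a_0 = a_1 = 1.
Iterating: a_0=1, a_1=1, a_2=2, a_3=3, a_4=5, a_5=8, a_6=13, a_7=21, a_8=34, a_9=55, ...
a_38 = 63245986.

63245986


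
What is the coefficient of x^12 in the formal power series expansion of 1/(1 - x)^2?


The expansion 1/(1 - x)^r = sum_{k>=0} C(k + r - 1, r - 1) x^k follows from the multiset / negative-binomial theorem (or from repeated differentiation of the geometric series).
For r = 2 and k = 12:
C(13, 1) = 6227020800 / (1 * 479001600) = 13.

13


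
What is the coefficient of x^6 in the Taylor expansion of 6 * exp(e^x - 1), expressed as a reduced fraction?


exp(e^x - 1) = sum_{k>=0} Bell_k x^k / k!, where Bell_k is the k-th Bell number.
So the coefficient of x^6 is 6 * Bell_6 / 6!.
Computing: Bell_6 = 203 and 6! = 720, giving
6 * 203/720 = 203/120.

203/120


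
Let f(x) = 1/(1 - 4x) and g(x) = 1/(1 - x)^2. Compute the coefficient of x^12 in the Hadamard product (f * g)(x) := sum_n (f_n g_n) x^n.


f has coefficients f_k = 4^k. For g = 1/(1 - x)^2 the coefficient is g_k = C(k + 1, 1) = k + 1. The Hadamard coefficient is (f * g)_k = 4^k * (k + 1).
For k = 12: 4^12 * 13 = 16777216 * 13 = 218103808.

218103808


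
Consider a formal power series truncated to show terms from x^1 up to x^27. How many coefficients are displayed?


From x^1 to x^27 inclusive, the count is 27 - 1 + 1 = 27.

27


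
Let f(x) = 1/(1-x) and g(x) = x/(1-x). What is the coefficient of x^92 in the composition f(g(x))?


First simplify the composition: f(g(x)) = 1/(1 - x/(1-x)) = (1-x)/((1-x) - x) = (1-x)/(1-2x).
Now extract the coefficient. Write (1-x)/(1-2x) = 1/(1-2x) - x/(1-2x).
The coefficient of x^n in 1/(1-2x) is 2^n, and in x/(1-2x) is 2^(n-1) (for n >= 1).
So the coefficient of x^92 is 2^92 - 2^91 = 4951760157141521099596496896 - 2475880078570760549798248448 = 2475880078570760549798248448.

2475880078570760549798248448


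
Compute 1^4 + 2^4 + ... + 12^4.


This power sum has a closed form given by Faulhaber's formula
sum_{k=1}^{m} k^p = (1 / (p + 1)) * sum_{j=0}^{p} C(p + 1, j) B_j m^(p + 1 - j),
but for small m direct computation is fastest:
1 + 16 + 81 + 256 + 625 + 1296 + 2401 + 4096 + 6561 + 10000 + 14641 + 20736 = 60710.

60710


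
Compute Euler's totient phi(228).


phi(n) counts integers in [1, n] coprime to n. Using the multiplicative formula phi(n) = n * prod_{p | n} (1 - 1/p):
228 = 2^2 * 3 * 19, so
phi(228) = 228 * (1 - 1/2) * (1 - 1/3) * (1 - 1/19) = 72.

72


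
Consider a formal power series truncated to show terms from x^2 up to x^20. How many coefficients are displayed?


From x^2 to x^20 inclusive, the count is 20 - 2 + 1 = 19.

19


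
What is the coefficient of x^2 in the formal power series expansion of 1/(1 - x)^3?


The expansion 1/(1 - x)^r = sum_{k>=0} C(k + r - 1, r - 1) x^k follows from the multiset / negative-binomial theorem (or from repeated differentiation of the geometric series).
For r = 3 and k = 2:
C(4, 2) = 24 / (2 * 2) = 6.

6


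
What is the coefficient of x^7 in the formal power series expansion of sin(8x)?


The Maclaurin series is sin(t) = sum_{k>=0} (-1)^k t^(2k+1) / (2k+1)!, so substituting t = 8x, only odd powers of x are nonzero, with coefficient of x^(2k+1) equal to (-1)^k 8^(2k+1) / (2k+1)!.
Write 7 = 2*3 + 1, giving the coefficient (-1)^3 * 8^7 / 7! = -2097152/5040 = -131072/315.

-131072/315


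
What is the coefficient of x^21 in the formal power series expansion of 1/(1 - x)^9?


The negative binomial / multiset identity is
1/(1 - x)^r = sum_{k>=0} C(k + r - 1, r - 1) x^k.
Here r = 9 and k = 21, so the coefficient is
C(21 + 8, 8) = C(29, 8)
= 4292145

4292145


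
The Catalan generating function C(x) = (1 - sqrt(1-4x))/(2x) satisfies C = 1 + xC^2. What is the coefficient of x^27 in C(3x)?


Substituting x -> 3x scales the n-th coefficient by 3^n, so [x^27] C(3x) = 3^27 * C_27.
C_27 = C(2*27, 27)/(28) = 1946939425648112/28 = 69533550916004.
So 3^27 * 69533550916004 = 7625597484987 * 69533550916004 = 530234870987295612488031948.

530234870987295612488031948


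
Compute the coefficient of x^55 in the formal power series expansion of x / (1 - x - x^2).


Let f(x) = sum_{k>=0} a_k x^k. Multiplying f(x) * (1 - x - x^2) = x and matching coefficients gives a_0 = 0, a_1 = 1, and a_k = a_{k-1} + a_{k-2} for k >= 2. These are the Fibonacci numbers F_k.
Iterating from F_0 = 0, F_1 = 1:
F_0=0, F_1=1, F_2=1, F_3=2, F_4=3, F_5=5, F_6=8, F_7=13, F_8=21, F_9=34, ...
F_55 = 139583862445.

139583862445


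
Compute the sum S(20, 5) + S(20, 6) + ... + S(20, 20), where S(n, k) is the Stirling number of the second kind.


By definition, S(n, k) counts partitions of an n-set into exactly k nonempty blocks.
Computing row n = 20 for k = 5..20:
S(20, k): 749206090500, 4306078895384, 11143554045652, 15170932662679, 12011282644725, 5917584964655, 1900842429486, 411016633391, 61068660380, 6302524580, 452329200, 22350954, 741285, 15675, 190, 1
Sum = 51678344988737.

51678344988737


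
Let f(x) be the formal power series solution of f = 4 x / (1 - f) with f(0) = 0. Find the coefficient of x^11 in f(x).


Apply Lagrange inversion: f = 4 x * phi(f) with phi(t) = 1/(1 - t), so
[x^n] f = 4^n * (1/n) [t^(n-1)] phi(t)^n = 4^n * (1/n) [t^(n-1)] (1 - t)^(-n) = 4^n * (1/n) C(2n - 2, n - 1) = 4^n * C_{n-1}.
For n = 11: C_10 = C(20, 10) / 11 = 184756/11 = 16796.
With the 4^11 = 4194304 factor, the coefficient is 4194304 * 16796 = 70447529984.

70447529984


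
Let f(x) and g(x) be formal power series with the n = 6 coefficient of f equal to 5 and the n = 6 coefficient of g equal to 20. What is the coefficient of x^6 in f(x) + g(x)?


Addition of formal power series is termwise.
The coefficient of x^6 in f + g = 5 + 20
= 25

25


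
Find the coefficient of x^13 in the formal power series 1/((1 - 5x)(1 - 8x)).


By partial fractions or Cauchy convolution:
The coefficient equals sum_{k=0}^{13} 5^k * 8^(13-k).
= 1463980998493

1463980998493


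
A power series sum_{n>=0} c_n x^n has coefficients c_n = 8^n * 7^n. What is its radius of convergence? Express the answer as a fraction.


By the root test (Cauchy-Hadamard), the radius is R = 1 / limsup_n |c_n|^(1/n).
Here |c_n|^(1/n) = (8^n * 7^n)^(1/n) = 8 * 7 = 56 for all n.
So R = 1/56 = 1/56.

1/56


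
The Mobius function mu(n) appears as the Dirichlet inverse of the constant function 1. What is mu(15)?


15 = 3 * 5 (all distinct primes).
mu(15) = (-1)^2 = 1

1


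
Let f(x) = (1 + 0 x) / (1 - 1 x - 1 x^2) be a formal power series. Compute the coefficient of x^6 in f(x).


Write f(x) = sum_{k>=0} a_k x^k. Multiplying both sides by 1 - 1 x - 1 x^2 gives
(1 - 1 x - 1 x^2) sum_{k>=0} a_k x^k = 1 + 0 x.
Matching coefficients:
 x^0: a_0 = 1
 x^1: a_1 - 1 a_0 = 0  =>  a_1 = 1*1 + 0 = 1
 x^k (k >= 2): a_k = 1 a_{k-1} + 1 a_{k-2}.
Iterating: a_2 = 2, a_3 = 3, a_4 = 5, a_5 = 8, a_6 = 13.
So the coefficient of x^6 is 13.

13


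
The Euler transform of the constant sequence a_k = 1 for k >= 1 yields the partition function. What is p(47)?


The Euler transform converts the sequence a_k = 1 into the number of integer partitions.
Using the recurrence or dynamic programming:
p(47) = 124754

124754


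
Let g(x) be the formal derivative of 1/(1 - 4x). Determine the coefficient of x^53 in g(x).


Differentiate termwise: d/dx sum_{k>=0} 4^k x^k = sum_{k>=1} k 4^k x^(k-1) = sum_{j>=0} (j+1) 4^(j+1) x^j.
Equivalently, d/dx [1/(1 - 4x)] = 4/(1 - 4x)^2.
For j = 53: 54 * 4^54 = 54 * 324518553658426726783156020576256 = 17524001897555043246290425111117824.

17524001897555043246290425111117824


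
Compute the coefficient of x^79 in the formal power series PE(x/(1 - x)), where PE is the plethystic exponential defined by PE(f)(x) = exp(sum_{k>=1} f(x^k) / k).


For f(x) = x/(1 - x) we have
sum_{k>=1} f(x^k) / k = sum_{k>=1} (1/k) * x^k / (1 - x^k) = sum_{k, m >= 1} x^(k m) / k,
which after exponentiating simplifies to
PE(x/(1 - x)) = prod_{k>=1} 1 / (1 - x^k).
This is the generating function for the partition function p(n), so the coefficient of x^79 is p(79).
Computing p(79) by dynamic programming over parts 1, 2, ..., 79: p(79) = 13848650.

13848650


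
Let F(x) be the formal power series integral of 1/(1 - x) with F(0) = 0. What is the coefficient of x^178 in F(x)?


1/(1 - x) = sum_{k>=0} x^k. Integrating termwise and using F(0) = 0 gives
F(x) = sum_{k>=0} x^(k+1) / (k+1) = sum_{m>=1} x^m / m = -ln(1 - x).
So the coefficient of x^178 is 1/178 = 1/178.

1/178


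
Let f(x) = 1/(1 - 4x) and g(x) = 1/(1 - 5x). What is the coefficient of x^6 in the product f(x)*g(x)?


The coefficient of x^n in f*g is the Cauchy product: sum_{k=0}^{n} a^k * b^(n-k).
With a=4, b=5, n=6:
sum_{k=0}^{6} 4^k * 5^(6-k)
= 61741

61741


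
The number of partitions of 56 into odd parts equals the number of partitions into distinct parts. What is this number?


Computing partitions of 56 into odd parts (1, 3, 5, ...):
Using the generating function prod_{k>=0} 1/(1-x^(2k+1)),
the count is 7108

7108


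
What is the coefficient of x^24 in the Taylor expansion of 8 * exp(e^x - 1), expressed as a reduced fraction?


exp(e^x - 1) = sum_{k>=0} Bell_k x^k / k!, where Bell_k is the k-th Bell number.
So the coefficient of x^24 is 8 * Bell_24 / 24!.
Computing: Bell_24 = 445958869294805289 and 24! = 620448401733239439360000, giving
8 * 445958869294805289/620448401733239439360000 = 148652956431601763/25852016738884976640000.

148652956431601763/25852016738884976640000


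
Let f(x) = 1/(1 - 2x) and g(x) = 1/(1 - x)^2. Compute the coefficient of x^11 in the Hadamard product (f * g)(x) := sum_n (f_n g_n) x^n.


f has coefficients f_k = 2^k. For g = 1/(1 - x)^2 the coefficient is g_k = C(k + 1, 1) = k + 1. The Hadamard coefficient is (f * g)_k = 2^k * (k + 1).
For k = 11: 2^11 * 12 = 2048 * 12 = 24576.

24576


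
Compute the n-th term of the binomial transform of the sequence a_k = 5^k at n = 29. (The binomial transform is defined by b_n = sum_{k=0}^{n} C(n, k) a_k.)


With a_k = 5^k, b_n = sum_{k=0}^{n} C(n, k) 5^k = (1 + 5)^n by the binomial theorem.
For n = 29: (1 + 5)^29 = 6^29 = 36845653286788892983296.

36845653286788892983296


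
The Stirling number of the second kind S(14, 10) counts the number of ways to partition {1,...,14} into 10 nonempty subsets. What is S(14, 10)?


Using the explicit formula S(n,k) = (1/k!) sum_{j=0}^{k} (-1)^(k-j) C(k,j) j^n:
S(14, 10) = 752752
Equivalently, S(n,k) is n! times the coefficient of x^n in the EGF (e^x - 1)^k / k!.

752752


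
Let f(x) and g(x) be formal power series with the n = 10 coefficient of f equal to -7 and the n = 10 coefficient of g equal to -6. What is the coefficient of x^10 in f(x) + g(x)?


Addition of formal power series is termwise.
The coefficient of x^10 in f + g = -7 + -6
= -13

-13


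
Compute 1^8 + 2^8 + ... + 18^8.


This power sum has a closed form given by Faulhaber's formula
sum_{k=1}^{m} k^p = (1 / (p + 1)) * sum_{j=0}^{p} C(p + 1, j) B_j m^(p + 1 - j),
but for small m direct computation is fastest:
1 + 256 + 6561 + 65536 + 390625 + 1679616 + 5764801 + 16777216 + 43046721 + 100000000 + 214358881 + 429981696 + 815730721 + 1475789056 + 2562890625 + 4294967296 + 6975757441 + 11019960576 = 27957167625.

27957167625


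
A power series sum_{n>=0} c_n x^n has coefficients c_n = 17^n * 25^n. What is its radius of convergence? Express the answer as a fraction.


By the root test (Cauchy-Hadamard), the radius is R = 1 / limsup_n |c_n|^(1/n).
Here |c_n|^(1/n) = (17^n * 25^n)^(1/n) = 17 * 25 = 425 for all n.
So R = 1/425 = 1/425.

1/425


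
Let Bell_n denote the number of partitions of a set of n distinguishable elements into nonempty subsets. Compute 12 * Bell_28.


Bell_28 can be computed from the Bell triangle or from Dobinski's identity Bell_n = (1/e) * sum_{k>=0} k^n / k!.
Computing Bell_28 = 6160539404599934652455.
Then 12 * 6160539404599934652455 = 73926472855199215829460.

73926472855199215829460


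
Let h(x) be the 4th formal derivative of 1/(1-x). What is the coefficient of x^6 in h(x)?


Differentiating 4 times: d^4/dx^4 [1/(1-x)] = 4!/(1-x)^5.
The expansion 1/(1-x)^5 = sum_{k>=0} C(k+4, 4) x^k, so the coefficient of x^n in 4!/(1-x)^5 is 4! * C(n+4, 4).
For n = 6: 24 * C(10, 4) = 24 * 210 = 5040

5040


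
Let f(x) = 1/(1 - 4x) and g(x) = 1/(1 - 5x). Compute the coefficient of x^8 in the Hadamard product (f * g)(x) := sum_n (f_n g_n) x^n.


f has coefficients f_k = 4^k and g has coefficients g_k = 5^k, so the Hadamard product has coefficient (f*g)_k = 4^k * 5^k = 20^k.
For k = 8: 20^8 = 25600000000.

25600000000


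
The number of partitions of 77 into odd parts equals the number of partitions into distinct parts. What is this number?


Computing partitions of 77 into odd parts (1, 3, 5, ...):
Using the generating function prod_{k>=0} 1/(1-x^(2k+1)),
the count is 58499

58499


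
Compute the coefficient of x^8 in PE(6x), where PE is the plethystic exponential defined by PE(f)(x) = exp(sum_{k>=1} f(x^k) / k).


With f(x) = 6x, the exponent is sum_{k>=1} 6 x^k / k = 6 * (-ln(1 - x)). Exponentiating:
PE(6x) = exp(-6 ln(1 - x)) = 1/(1 - x)^6.
By the negative binomial expansion, [x^n] 1/(1 - x)^6 = C(n + 5, 5).
For n = 8: C(13, 5) = 1287.

1287


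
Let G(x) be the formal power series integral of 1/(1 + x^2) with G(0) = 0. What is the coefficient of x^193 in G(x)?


1/(1 + x^2) = sum_{j>=0} (-1)^j x^(2j). Integrating termwise with G(0) = 0:
G(x) = sum_{j>=0} (-1)^j x^(2j+1) / (2j+1) = arctan(x).
Only odd powers are nonzero. For x^193 write 193 = 2*96 + 1, giving
(-1)^96 / 193 = 1/193 = 1/193.

1/193


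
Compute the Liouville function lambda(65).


The Liouville function is lambda(k) = (-1)^Omega(k), where Omega(k) counts the prime factors of k with multiplicity.
Factoring: 65 = 5 * 13, so Omega(65) = 2.
lambda(65) = (-1)^2 = 1.

1


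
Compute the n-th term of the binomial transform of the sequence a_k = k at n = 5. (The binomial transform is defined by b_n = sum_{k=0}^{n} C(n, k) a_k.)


With a_k = k, b_n = sum_{k=0}^{n} C(n, k) k. Using k * C(n, k) = n * C(n-1, k-1) gives b_n = n * sum_{k>=1} C(n-1, k-1) = n * 2^(n-1).
For n = 5: 5 * 2^4 = 5 * 16 = 80.

80


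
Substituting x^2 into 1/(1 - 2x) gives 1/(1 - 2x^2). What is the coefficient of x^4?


The coefficient of x^(2m) in 1/(1 - 2x^2) is 2^m.
With n = 4 = 2*2, the coefficient is 2^2 = 4.

4


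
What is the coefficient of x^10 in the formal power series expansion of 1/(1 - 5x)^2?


The general identity 1/(1 - c x)^r = sum_{k>=0} c^k C(k + r - 1, r - 1) x^k follows by substituting y = c x into 1/(1 - y)^r = sum_{k>=0} C(k + r - 1, r - 1) y^k.
For c = 5, r = 2, k = 10:
5^10 * C(11, 1) = 9765625 * 11 = 107421875.

107421875


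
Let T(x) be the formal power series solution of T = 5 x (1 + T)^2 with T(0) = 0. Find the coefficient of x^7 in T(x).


Apply the Lagrange inversion formula: if T = 5 x * phi(T) with phi(t) = (1 + t)^2, then [x^n] T = 5^n * (1/n) [t^(n-1)] phi(t)^n = 5^n * (1/n) [t^(n-1)] (1 + t)^(2n) = 5^n * (1/n) C(2n, n-1).
Using the identity C(2n, n-1) = C(2n, n) * n / (n+1), the unscaled factor equals C(2n, n) / (n+1) = C_n, the n-th Catalan number.
For n = 7: C_7 = C(14, 7) / 8 = 3432/8 = 429.
With the 5^7 = 78125 factor, the coefficient is 78125 * 429 = 33515625.

33515625


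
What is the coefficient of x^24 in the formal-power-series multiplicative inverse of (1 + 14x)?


The inverse is 1/(1 + 14x). Apply the geometric identity 1/(1 - y) = sum_{k>=0} y^k with y = -14x:
1/(1 + 14x) = sum_{k>=0} (-14)^k x^k.
So the coefficient of x^24 is (-14)^24 = 3214199700417740936751087616.

3214199700417740936751087616


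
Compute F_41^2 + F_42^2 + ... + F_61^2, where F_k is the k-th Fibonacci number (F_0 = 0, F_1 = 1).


There is a standard identity sum_{k=0}^{N} F_k^2 = F_N * F_{N+1} (proved inductively from the telescoping relation F_k^2 = F_k F_{k+1} - F_{k-1} F_k). Then
sum_{k=41}^{61} F_k^2 = F_61 F_62 - F_40 F_41.
Computing: F_61 = 2504730781961, F_62 = 4052739537881, F_40 = 102334155, F_41 = 165580141.
Sum = 2504730781961 * 4052739537881 - 102334155 * 165580141 = 10151021454856435096948786.

10151021454856435096948786


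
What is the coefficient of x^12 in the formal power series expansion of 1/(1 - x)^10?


The negative binomial / multiset identity is
1/(1 - x)^r = sum_{k>=0} C(k + r - 1, r - 1) x^k.
Here r = 10 and k = 12, so the coefficient is
C(12 + 9, 9) = C(21, 9)
= 293930

293930


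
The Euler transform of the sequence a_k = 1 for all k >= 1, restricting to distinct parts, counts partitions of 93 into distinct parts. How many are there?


Partitions of 93 into distinct parts can be computed via generating function.
Product (1+x)(1+x^2)(1+x^3)...
The coefficient of x^93 = 245920

245920


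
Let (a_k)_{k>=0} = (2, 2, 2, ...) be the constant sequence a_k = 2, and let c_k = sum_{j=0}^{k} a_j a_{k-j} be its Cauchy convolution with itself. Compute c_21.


Since a_j = 2 for all j >= 0, the convolution sum becomes
c_k = sum_{j=0}^{k} 2 * 2 = 4 * (k + 1).
Equivalently, the generating function of (a_k) is 2/(1 - x) and its square is 4/(1 - x)^2 = sum_{k>=0} 4(k + 1) x^k.
For k = 21: 4 * 22 = 88.

88


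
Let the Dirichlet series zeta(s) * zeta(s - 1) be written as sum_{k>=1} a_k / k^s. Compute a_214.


Convolution gives a_k = sum_{d | k} d * 1 = sum_{d | k} d = sigma(k), the sum of positive divisors of k.
For k = 214, the divisors are 1, 2, 107, 214, so
sigma(214) = 1 + 2 + 107 + 214 = 324.

324


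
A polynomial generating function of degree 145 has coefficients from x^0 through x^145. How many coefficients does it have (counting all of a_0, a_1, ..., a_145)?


A polynomial of degree 145 takes the form a_0 + a_1 x + ... + a_145 x^145.
The number of coefficients is 145 + 1 = 146.

146


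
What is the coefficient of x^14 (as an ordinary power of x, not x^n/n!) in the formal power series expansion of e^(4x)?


The exponential series is e^y = sum_{k>=0} y^k / k!. Substituting y = 4x gives
e^(4x) = sum_{k>=0} 4^k x^k / k!.
So the coefficient of x^n is a^n/n! with a = 4, n = 14:
4^14 / 14! = 268435456/87178291200 = 131072/42567525

131072/42567525


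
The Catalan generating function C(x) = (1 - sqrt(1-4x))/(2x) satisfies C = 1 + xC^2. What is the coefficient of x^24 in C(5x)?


Substituting x -> 5x scales the n-th coefficient by 5^n, so [x^24] C(5x) = 5^24 * C_24.
C_24 = C(2*24, 24)/(25) = 32247603683100/25 = 1289904147324.
So 5^24 * 1289904147324 = 59604644775390625 * 1289904147324 = 76884278495550155639648437500.

76884278495550155639648437500


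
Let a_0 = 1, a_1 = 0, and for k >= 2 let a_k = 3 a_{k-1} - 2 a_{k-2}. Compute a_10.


Iterating the recurrence forward:
a_0 = 1
a_1 = 0
a_2 = 3*0 - 2*1 = -2
a_3 = 3*-2 - 2*0 = -6
a_4 = 3*-6 - 2*-2 = -14
a_5 = 3*-14 - 2*-6 = -30
a_6 = 3*-30 - 2*-14 = -62
a_7 = 3*-62 - 2*-30 = -126
a_8 = 3*-126 - 2*-62 = -254
a_9 = 3*-254 - 2*-126 = -510
a_10 = 3*-510 - 2*-254 = -1022
So a_10 = -1022.

-1022


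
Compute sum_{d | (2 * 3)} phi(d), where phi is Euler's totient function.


First, 2 * 3 = 6. One classical identity is sum_{d | n} phi(d) = n (each k in [1, n] has a unique gcd with n, and among the k's with gcd(k, n) = n/d there are phi(d) of them). So the sum equals 6. We also verify directly:
Divisors of 6: 1, 2, 3, 6.
phi values: 1, 1, 2, 2.
Sum = 6.

6


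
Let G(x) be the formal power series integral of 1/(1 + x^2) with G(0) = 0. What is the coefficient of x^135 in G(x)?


1/(1 + x^2) = sum_{j>=0} (-1)^j x^(2j). Integrating termwise with G(0) = 0:
G(x) = sum_{j>=0} (-1)^j x^(2j+1) / (2j+1) = arctan(x).
Only odd powers are nonzero. For x^135 write 135 = 2*67 + 1, giving
(-1)^67 / 135 = -1/135 = -1/135.

-1/135


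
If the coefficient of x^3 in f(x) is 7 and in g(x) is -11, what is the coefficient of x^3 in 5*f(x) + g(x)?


Scalar multiplication scales coefficients: 5 * 7 = 35.
Then add the g coefficient: 35 + -11
= 24

24


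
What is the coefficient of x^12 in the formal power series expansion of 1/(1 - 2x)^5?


The general identity 1/(1 - c x)^r = sum_{k>=0} c^k C(k + r - 1, r - 1) x^k follows by substituting y = c x into 1/(1 - y)^r = sum_{k>=0} C(k + r - 1, r - 1) y^k.
For c = 2, r = 5, k = 12:
2^12 * C(16, 4) = 4096 * 1820 = 7454720.

7454720


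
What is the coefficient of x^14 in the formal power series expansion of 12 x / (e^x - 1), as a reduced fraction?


The exponential generating function for Bernoulli numbers is
x / (e^x - 1) = sum_{k>=0} B_k x^k / k!.
So the coefficient of x^14 in 12 x / (e^x - 1) is 12 B_14 / 14!.
Computing: B_14 = 7/6, 14! = 87178291200, giving
12 * 7/6 / 87178291200 = 1/6227020800.

1/6227020800


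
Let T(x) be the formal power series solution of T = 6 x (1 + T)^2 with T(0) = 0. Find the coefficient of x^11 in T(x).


Apply the Lagrange inversion formula: if T = 6 x * phi(T) with phi(t) = (1 + t)^2, then [x^n] T = 6^n * (1/n) [t^(n-1)] phi(t)^n = 6^n * (1/n) [t^(n-1)] (1 + t)^(2n) = 6^n * (1/n) C(2n, n-1).
Using the identity C(2n, n-1) = C(2n, n) * n / (n+1), the unscaled factor equals C(2n, n) / (n+1) = C_n, the n-th Catalan number.
For n = 11: C_11 = C(22, 11) / 12 = 705432/12 = 58786.
With the 6^11 = 362797056 factor, the coefficient is 362797056 * 58786 = 21327387734016.

21327387734016


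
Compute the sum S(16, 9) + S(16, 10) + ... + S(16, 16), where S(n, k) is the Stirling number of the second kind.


By definition, S(n, k) counts partitions of an n-set into exactly k nonempty blocks.
Computing row n = 16 for k = 9..16:
S(16, k): 820784250, 193754990, 28936908, 2757118, 165620, 6020, 120, 1
Sum = 1046405027.

1046405027


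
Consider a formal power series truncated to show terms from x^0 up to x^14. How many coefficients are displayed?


From x^0 to x^14 inclusive, the count is 14 - 0 + 1 = 15.

15


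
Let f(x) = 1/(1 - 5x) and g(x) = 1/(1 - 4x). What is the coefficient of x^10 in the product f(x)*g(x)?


The coefficient of x^n in f*g is the Cauchy product: sum_{k=0}^{n} a^k * b^(n-k).
With a=5, b=4, n=10:
sum_{k=0}^{10} 5^k * 4^(10-k)
= 44633821

44633821


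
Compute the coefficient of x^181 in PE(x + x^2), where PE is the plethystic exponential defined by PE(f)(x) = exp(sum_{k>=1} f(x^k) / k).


With f(x) = x + x^2, the exponent is sum_{k>=1} (x^k + x^(2k)) / k = -ln(1 - x) - ln(1 - x^2). Exponentiating:
PE(x + x^2) = 1 / ((1 - x)(1 - x^2)).
This is the generating function for partitions of n into parts of size 1 or 2. The number of 2's can be any j in 0..90, and the rest are 1's, so
[x^181] = floor(181/2) + 1 = 91.

91


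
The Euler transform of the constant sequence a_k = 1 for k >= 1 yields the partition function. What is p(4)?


The Euler transform converts the sequence a_k = 1 into the number of integer partitions.
Using the recurrence or dynamic programming:
p(4) = 5

5


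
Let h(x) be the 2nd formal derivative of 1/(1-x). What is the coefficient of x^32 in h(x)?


Differentiating 2 times: d^2/dx^2 [1/(1-x)] = 2!/(1-x)^3.
The expansion 1/(1-x)^3 = sum_{k>=0} C(k+2, 2) x^k, so the coefficient of x^n in 2!/(1-x)^3 is 2! * C(n+2, 2).
For n = 32: 2 * C(34, 2) = 2 * 561 = 1122

1122


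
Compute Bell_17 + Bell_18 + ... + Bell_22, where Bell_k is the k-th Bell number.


Recall Bell_k counts set partitions of a k-set (with Bell_0 = 1 by convention).
Bell_17 through Bell_22: 82864869804, 682076806159, 5832742205057, 51724158235372, 474869816156751, 4506715738447323
Sum = 82864869804 + 682076806159 + 5832742205057 + 51724158235372 + 474869816156751 + 4506715738447323 = 5039907396720466.

5039907396720466


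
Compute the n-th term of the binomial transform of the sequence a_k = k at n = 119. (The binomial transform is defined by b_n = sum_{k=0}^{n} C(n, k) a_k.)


With a_k = k, b_n = sum_{k=0}^{n} C(n, k) k. Using k * C(n, k) = n * C(n-1, k-1) gives b_n = n * sum_{k>=1} C(n-1, k-1) = n * 2^(n-1).
For n = 119: 119 * 2^118 = 119 * 332306998946228968225951765070086144 = 39544532874601247218888260043340251136.

39544532874601247218888260043340251136


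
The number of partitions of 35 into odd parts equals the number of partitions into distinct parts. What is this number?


Computing partitions of 35 into odd parts (1, 3, 5, ...):
Using the generating function prod_{k>=0} 1/(1-x^(2k+1)),
the count is 585

585


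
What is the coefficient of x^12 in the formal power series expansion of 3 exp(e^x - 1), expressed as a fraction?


exp(e^x - 1) is the exponential generating function for the Bell numbers Bell_k: exp(e^x - 1) = sum_{k>=0} Bell_k x^k / k!.
So the coefficient of x^12 in 3 exp(e^x - 1) is 3 Bell_12 / 12!.
Computing: Bell_12 = 4213597 and 12! = 479001600, giving
3 * 4213597/479001600 = 4213597/159667200.

4213597/159667200


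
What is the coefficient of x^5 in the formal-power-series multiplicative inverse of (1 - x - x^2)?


Let the inverse be f(x) = sum_{k>=0} a_k x^k. From f(x) * (1 - x - x^2) = 1 and matching coefficients:
 x^0: a_0 = 1.
 x^1: a_1 - a_0 = 0, so a_1 = 1.
 x^k (k >= 2): a_k - a_{k-1} - a_{k-2} = 0, i.e. a_k = a_{k-1} + a_{k-2}.
This is the Fibonacci-type recurrence shifted so that a_0 = a_1 = 1.
Iterating: a_0=1, a_1=1, a_2=2, a_3=3, a_4=5, a_5=8
a_5 = 8.

8


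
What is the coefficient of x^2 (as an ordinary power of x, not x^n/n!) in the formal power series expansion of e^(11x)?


The exponential series is e^y = sum_{k>=0} y^k / k!. Substituting y = 11x gives
e^(11x) = sum_{k>=0} 11^k x^k / k!.
So the coefficient of x^n is a^n/n! with a = 11, n = 2:
11^2 / 2! = 121/2 = 121/2

121/2


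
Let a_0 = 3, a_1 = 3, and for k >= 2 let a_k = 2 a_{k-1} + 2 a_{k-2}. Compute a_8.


Iterating the recurrence forward:
a_0 = 3
a_1 = 3
a_2 = 2*3 + 2*3 = 12
a_3 = 2*12 + 2*3 = 30
a_4 = 2*30 + 2*12 = 84
a_5 = 2*84 + 2*30 = 228
a_6 = 2*228 + 2*84 = 624
a_7 = 2*624 + 2*228 = 1704
a_8 = 2*1704 + 2*624 = 4656
So a_8 = 4656.

4656


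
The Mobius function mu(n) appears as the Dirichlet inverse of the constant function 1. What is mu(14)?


14 = 2 * 7 (all distinct primes).
mu(14) = (-1)^2 = 1

1


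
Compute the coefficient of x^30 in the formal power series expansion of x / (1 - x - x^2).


Let f(x) = sum_{k>=0} a_k x^k. Multiplying f(x) * (1 - x - x^2) = x and matching coefficients gives a_0 = 0, a_1 = 1, and a_k = a_{k-1} + a_{k-2} for k >= 2. These are the Fibonacci numbers F_k.
Iterating from F_0 = 0, F_1 = 1:
F_0=0, F_1=1, F_2=1, F_3=2, F_4=3, F_5=5, F_6=8, F_7=13, F_8=21, F_9=34, ...
F_30 = 832040.

832040


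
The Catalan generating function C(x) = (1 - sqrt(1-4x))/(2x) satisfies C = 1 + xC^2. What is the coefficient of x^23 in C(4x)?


Substituting x -> 4x scales the n-th coefficient by 4^n, so [x^23] C(4x) = 4^23 * C_23.
C_23 = C(2*23, 23)/(24) = 8233430727600/24 = 343059613650.
So 4^23 * 343059613650 = 70368744177664 * 343059613650 = 24140674190625098799513600.

24140674190625098799513600


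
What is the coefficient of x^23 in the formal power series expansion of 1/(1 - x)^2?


The negative binomial / multiset identity is
1/(1 - x)^r = sum_{k>=0} C(k + r - 1, r - 1) x^k.
Here r = 2 and k = 23, so the coefficient is
C(23 + 1, 1) = C(24, 1)
= 24

24


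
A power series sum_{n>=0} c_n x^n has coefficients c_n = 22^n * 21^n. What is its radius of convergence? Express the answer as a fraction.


By the root test (Cauchy-Hadamard), the radius is R = 1 / limsup_n |c_n|^(1/n).
Here |c_n|^(1/n) = (22^n * 21^n)^(1/n) = 22 * 21 = 462 for all n.
So R = 1/462 = 1/462.

1/462


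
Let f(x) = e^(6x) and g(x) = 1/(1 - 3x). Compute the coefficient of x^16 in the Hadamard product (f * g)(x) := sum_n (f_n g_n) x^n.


Expanding: f_k = 6^k/k! (from e^(6x)) and g_k = 3^k (from 1/(1 - 3x)). So the Hadamard coefficient (f * g)_k = 6^k 3^k / k! = (18)^k / k!.
For k = 16: 18^16/16! = 121439531096594251776/20922789888000 = 5083731656658/875875.

5083731656658/875875


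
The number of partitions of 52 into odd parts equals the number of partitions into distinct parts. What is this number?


Computing partitions of 52 into odd parts (1, 3, 5, ...):
Using the generating function prod_{k>=0} 1/(1-x^(2k+1)),
the count is 4582

4582


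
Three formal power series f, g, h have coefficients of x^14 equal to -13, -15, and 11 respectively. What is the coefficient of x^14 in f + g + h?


Series addition is componentwise:
-13 + -15 + 11
= -17

-17


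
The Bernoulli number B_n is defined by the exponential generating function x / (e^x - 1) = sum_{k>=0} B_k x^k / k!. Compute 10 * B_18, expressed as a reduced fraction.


Bernoulli numbers can also be computed recursively via B_0 = 1 and sum_{j=0}^{m} C(m+1, j) B_j = 0 for m >= 1. Odd-index Bernoulli numbers vanish for k >= 3.
Computing B_18 = 43867/798, so 10 * B_18 = 10 * 43867/798 = 219335/399.

219335/399


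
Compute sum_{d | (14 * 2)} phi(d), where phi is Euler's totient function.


First, 14 * 2 = 28. One classical identity is sum_{d | n} phi(d) = n (each k in [1, n] has a unique gcd with n, and among the k's with gcd(k, n) = n/d there are phi(d) of them). So the sum equals 28. We also verify directly:
Divisors of 28: 1, 2, 4, 7, 14, 28.
phi values: 1, 1, 2, 6, 6, 12.
Sum = 28.

28


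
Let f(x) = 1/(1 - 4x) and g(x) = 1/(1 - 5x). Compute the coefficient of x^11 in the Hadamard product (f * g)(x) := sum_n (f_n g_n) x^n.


f has coefficients f_k = 4^k and g has coefficients g_k = 5^k, so the Hadamard product has coefficient (f*g)_k = 4^k * 5^k = 20^k.
For k = 11: 20^11 = 204800000000000.

204800000000000


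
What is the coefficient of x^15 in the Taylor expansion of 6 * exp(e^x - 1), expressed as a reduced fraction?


exp(e^x - 1) = sum_{k>=0} Bell_k x^k / k!, where Bell_k is the k-th Bell number.
So the coefficient of x^15 is 6 * Bell_15 / 15!.
Computing: Bell_15 = 1382958545 and 15! = 1307674368000, giving
6 * 1382958545/1307674368000 = 276591709/43589145600.

276591709/43589145600


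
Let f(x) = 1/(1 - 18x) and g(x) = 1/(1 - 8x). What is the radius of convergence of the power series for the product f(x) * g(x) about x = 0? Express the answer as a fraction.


The radius of 1/(1 - 18x) is 1/18 (nearest singularity at x = 1/18), and the radius of 1/(1 - 8x) is 1/8.
The product f(x)*g(x) = 1/((1 - 18x)(1 - 8x)) has singularities at both 1/18 and 1/8, so its radius of convergence is the distance to the nearest one:
min(1/18, 1/8) = 1/18.

1/18


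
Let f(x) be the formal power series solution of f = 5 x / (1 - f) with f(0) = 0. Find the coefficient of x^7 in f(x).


Apply Lagrange inversion: f = 5 x * phi(f) with phi(t) = 1/(1 - t), so
[x^n] f = 5^n * (1/n) [t^(n-1)] phi(t)^n = 5^n * (1/n) [t^(n-1)] (1 - t)^(-n) = 5^n * (1/n) C(2n - 2, n - 1) = 5^n * C_{n-1}.
For n = 7: C_6 = C(12, 6) / 7 = 924/7 = 132.
With the 5^7 = 78125 factor, the coefficient is 78125 * 132 = 10312500.

10312500


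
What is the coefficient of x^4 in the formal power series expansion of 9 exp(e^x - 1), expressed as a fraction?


exp(e^x - 1) is the exponential generating function for the Bell numbers Bell_k: exp(e^x - 1) = sum_{k>=0} Bell_k x^k / k!.
So the coefficient of x^4 in 9 exp(e^x - 1) is 9 Bell_4 / 4!.
Computing: Bell_4 = 15 and 4! = 24, giving
9 * 15/24 = 45/8.

45/8


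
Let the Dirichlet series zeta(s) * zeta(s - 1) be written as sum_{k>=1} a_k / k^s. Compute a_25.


Convolution gives a_k = sum_{d | k} d * 1 = sum_{d | k} d = sigma(k), the sum of positive divisors of k.
For k = 25, the divisors are 1, 5, 25, so
sigma(25) = 1 + 5 + 25 = 31.

31


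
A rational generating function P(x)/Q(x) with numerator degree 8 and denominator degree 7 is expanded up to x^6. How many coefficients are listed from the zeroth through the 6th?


Expanding up to x^6 gives the coefficients for x^0, x^1, ..., x^6.
That is 6 + 1 = 7 coefficients in total.

7


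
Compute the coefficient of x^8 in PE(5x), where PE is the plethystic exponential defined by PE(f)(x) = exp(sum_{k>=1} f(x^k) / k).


With f(x) = 5x, the exponent is sum_{k>=1} 5 x^k / k = 5 * (-ln(1 - x)). Exponentiating:
PE(5x) = exp(-5 ln(1 - x)) = 1/(1 - x)^5.
By the negative binomial expansion, [x^n] 1/(1 - x)^5 = C(n + 4, 4).
For n = 8: C(12, 4) = 495.

495


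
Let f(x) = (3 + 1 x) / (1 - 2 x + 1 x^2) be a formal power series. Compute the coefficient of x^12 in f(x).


Write f(x) = sum_{k>=0} a_k x^k. Multiplying both sides by 1 - 2 x + 1 x^2 gives
(1 - 2 x + 1 x^2) sum_{k>=0} a_k x^k = 3 + 1 x.
Matching coefficients:
 x^0: a_0 = 3
 x^1: a_1 - 2 a_0 = 1  =>  a_1 = 2*3 + 1 = 7
 x^k (k >= 2): a_k = 2 a_{k-1} - 1 a_{k-2}.
Iterating: a_2 = 11, a_3 = 15, a_4 = 19, a_5 = 23, a_6 = 27, a_7 = 31, a_8 = 35, a_9 = 39, a_10 = 43, a_11 = 47, a_12 = 51.
So the coefficient of x^12 is 51.

51


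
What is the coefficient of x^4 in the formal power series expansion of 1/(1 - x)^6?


The expansion 1/(1 - x)^r = sum_{k>=0} C(k + r - 1, r - 1) x^k follows from the multiset / negative-binomial theorem (or from repeated differentiation of the geometric series).
For r = 6 and k = 4:
C(9, 5) = 362880 / (120 * 24) = 126.

126


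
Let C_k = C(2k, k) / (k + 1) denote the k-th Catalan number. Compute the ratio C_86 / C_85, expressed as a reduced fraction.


Using C_k = (2k)! / (k! (k+1)!), the ratio C_{k+1}/C_k simplifies to
C_{k+1}/C_k = [(2k+2)! / ((k+1)! (k+2)!)] * [k! (k+1)! / (2k)!]
 = (2k+2)(2k+1) / ((k+1)(k+2)) = 2(2k+1) / (k+2).
For k = 85: 2(2*85 + 1) / (85 + 2) = 342/87 = 114/29.

114/29


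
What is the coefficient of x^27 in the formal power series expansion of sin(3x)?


The Maclaurin series is sin(t) = sum_{k>=0} (-1)^k t^(2k+1) / (2k+1)!, so substituting t = 3x, only odd powers of x are nonzero, with coefficient of x^(2k+1) equal to (-1)^k 3^(2k+1) / (2k+1)!.
Write 27 = 2*13 + 1, giving the coefficient (-1)^13 * 3^27 / 27! = -7625597484987/10888869450418352160768000000 = -4782969/6829776306569216000000.

-4782969/6829776306569216000000


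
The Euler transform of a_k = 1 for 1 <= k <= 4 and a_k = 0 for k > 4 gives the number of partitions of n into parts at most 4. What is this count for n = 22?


Partitions of 22 into parts at most 4:
Using generating function (1-x)^(-1)(1-x^2)^(-1)...(1-x^4)^(-1),
the coefficient of x^22 = 136

136


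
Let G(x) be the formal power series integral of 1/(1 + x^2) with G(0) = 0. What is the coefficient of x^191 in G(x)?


1/(1 + x^2) = sum_{j>=0} (-1)^j x^(2j). Integrating termwise with G(0) = 0:
G(x) = sum_{j>=0} (-1)^j x^(2j+1) / (2j+1) = arctan(x).
Only odd powers are nonzero. For x^191 write 191 = 2*95 + 1, giving
(-1)^95 / 191 = -1/191 = -1/191.

-1/191


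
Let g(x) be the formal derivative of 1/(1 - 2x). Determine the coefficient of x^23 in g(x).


Differentiate termwise: d/dx sum_{k>=0} 2^k x^k = sum_{k>=1} k 2^k x^(k-1) = sum_{j>=0} (j+1) 2^(j+1) x^j.
Equivalently, d/dx [1/(1 - 2x)] = 2/(1 - 2x)^2.
For j = 23: 24 * 2^24 = 24 * 16777216 = 402653184.

402653184


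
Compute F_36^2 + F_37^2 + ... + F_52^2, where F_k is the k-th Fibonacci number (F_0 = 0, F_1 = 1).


There is a standard identity sum_{k=0}^{N} F_k^2 = F_N * F_{N+1} (proved inductively from the telescoping relation F_k^2 = F_k F_{k+1} - F_{k-1} F_k). Then
sum_{k=36}^{52} F_k^2 = F_52 F_53 - F_35 F_36.
Computing: F_52 = 32951280099, F_53 = 53316291173, F_35 = 9227465, F_36 = 14930352.
Sum = 32951280099 * 53316291173 - 9227465 * 14930352 = 1756839906512063748447.

1756839906512063748447


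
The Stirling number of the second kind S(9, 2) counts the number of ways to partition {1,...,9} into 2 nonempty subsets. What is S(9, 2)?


Using the explicit formula S(n,k) = (1/k!) sum_{j=0}^{k} (-1)^(k-j) C(k,j) j^n:
S(9, 2) = 255
Equivalently, S(n,k) is n! times the coefficient of x^n in the EGF (e^x - 1)^k / k!.

255


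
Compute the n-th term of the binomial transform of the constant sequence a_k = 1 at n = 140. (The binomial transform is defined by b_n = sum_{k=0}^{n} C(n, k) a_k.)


With a_k = 1 for all k, b_n = sum_{k=0}^{n} C(n, k) = 2^n by the binomial theorem.
For n = 140: 2^140 = 1393796574908163946345982392040522594123776.

1393796574908163946345982392040522594123776


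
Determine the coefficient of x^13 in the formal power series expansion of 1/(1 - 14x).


The geometric series identity gives 1/(1 - c x) = sum_{k>=0} c^k x^k, so the coefficient of x^k is c^k.
Here c = 14 and k = 13.
Computing: 14^13 = 793714773254144

793714773254144


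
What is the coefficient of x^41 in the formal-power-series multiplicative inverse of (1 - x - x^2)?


Let the inverse be f(x) = sum_{k>=0} a_k x^k. From f(x) * (1 - x - x^2) = 1 and matching coefficients:
 x^0: a_0 = 1.
 x^1: a_1 - a_0 = 0, so a_1 = 1.
 x^k (k >= 2): a_k - a_{k-1} - a_{k-2} = 0, i.e. a_k = a_{k-1} + a_{k-2}.
This is the Fibonacci-type recurrence shifted so that a_0 = a_1 = 1.
Iterating: a_0=1, a_1=1, a_2=2, a_3=3, a_4=5, a_5=8, a_6=13, a_7=21, a_8=34, a_9=55, ...
a_41 = 267914296.

267914296


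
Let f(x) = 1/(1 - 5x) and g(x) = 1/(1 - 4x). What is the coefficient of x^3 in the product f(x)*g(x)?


The coefficient of x^n in f*g is the Cauchy product: sum_{k=0}^{n} a^k * b^(n-k).
With a=5, b=4, n=3:
sum_{k=0}^{3} 5^k * 4^(3-k)
= 369

369
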